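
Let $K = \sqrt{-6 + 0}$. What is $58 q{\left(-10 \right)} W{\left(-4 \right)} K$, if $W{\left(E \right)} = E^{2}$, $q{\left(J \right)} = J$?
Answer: $- 9280 i \sqrt{6} \approx - 22731.0 i$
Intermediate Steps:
$K = i \sqrt{6}$ ($K = \sqrt{-6} = i \sqrt{6} \approx 2.4495 i$)
$58 q{\left(-10 \right)} W{\left(-4 \right)} K = 58 \left(-10\right) \left(-4\right)^{2} i \sqrt{6} = - 580 \cdot 16 i \sqrt{6} = - 9280 i \sqrt{6}$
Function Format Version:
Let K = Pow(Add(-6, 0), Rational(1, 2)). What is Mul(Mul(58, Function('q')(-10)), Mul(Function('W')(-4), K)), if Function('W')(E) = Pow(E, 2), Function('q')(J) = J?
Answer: Mul(-9280, I, Pow(6, Rational(1, 2))) ≈ Mul(-22731., I)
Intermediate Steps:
K = Mul(I, Pow(6, Rational(1, 2))) (K = Pow(-6, Rational(1, 2)) = Mul(I, Pow(6, Rational(1, 2))) ≈ Mul(2.4495, I))
Mul(Mul(58, Function('q')(-10)), Mul(Function('W')(-4), K)) = Mul(Mul(58, -10), Mul(Pow(-4, 2), Mul(I, Pow(6, Rational(1, 2))))) = Mul(-580, Mul(16, Mul(I, Pow(6, Rational(1, 2))))) = Mul(-580, Mul(16, I, Pow(6, Rational(1, 2)))) = Mul(-9280, I, Pow(6, Rational(1, 2)))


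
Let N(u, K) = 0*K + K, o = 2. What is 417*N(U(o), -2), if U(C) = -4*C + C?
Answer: -834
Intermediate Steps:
U(C) = -3*C
N(u, K) = K (N(u, K) = 0 + K = K)
417*N(U(o), -2) = 417*(-2) = -834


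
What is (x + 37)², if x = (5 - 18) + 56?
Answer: 6400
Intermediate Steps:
x = 43 (x = -13 + 56 = 43)
(x + 37)² = (43 + 37)² = 80² = 6400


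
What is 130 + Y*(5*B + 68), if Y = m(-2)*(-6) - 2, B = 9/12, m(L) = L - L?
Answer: -27/2 ≈ -13.500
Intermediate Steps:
m(L) = 0
B = ¾ (B = 9*(1/12) = ¾ ≈ 0.75000)
Y = -2 (Y = 0*(-6) - 2 = 0 - 2 = -2)
130 + Y*(5*B + 68) = 130 - 2*(5*(¾) + 68) = 130 - 2*(15/4 + 68) = 130 - 2*287/4 = 130 - 287/2 = -27/2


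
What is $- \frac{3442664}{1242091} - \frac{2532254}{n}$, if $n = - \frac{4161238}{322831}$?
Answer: $\frac{507691379483968851}{2584318134329} \approx 1.9645 \cdot 10^{5}$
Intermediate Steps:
$n = - \frac{4161238}{322831}$ ($n = \left(-4161238\right) \frac{1}{322831} = - \frac{4161238}{322831} \approx -12.89$)
$- \frac{3442664}{1242091} - \frac{2532254}{n} = - \frac{3442664}{1242091} - \frac{2532254}{- \frac{4161238}{322831}} = \left(-3442664\right) \frac{1}{1242091} - - \frac{408745045537}{2080619} = - \frac{3442664}{1242091} + \frac{408745045537}{2080619} = \frac{507691379483968851}{2584318134329}$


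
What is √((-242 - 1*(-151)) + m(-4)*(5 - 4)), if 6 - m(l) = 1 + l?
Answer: I*√82 ≈ 9.0554*I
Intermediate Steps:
m(l) = 5 - l (m(l) = 6 - (1 + l) = 6 + (-1 - l) = 5 - l)
√((-242 - 1*(-151)) + m(-4)*(5 - 4)) = √((-242 - 1*(-151)) + (5 - 1*(-4))*(5 - 4)) = √((-242 + 151) + (5 + 4)*1) = √(-91 + 9*1) = √(-91 + 9) = √(-82) = I*√82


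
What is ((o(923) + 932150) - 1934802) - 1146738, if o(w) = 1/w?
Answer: -1983886969/923 ≈ -2.1494e+6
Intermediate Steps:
((o(923) + 932150) - 1934802) - 1146738 = ((1/923 + 932150) - 1934802) - 1146738 = (860374451/923 - 1934802) - 1146738 = -925447795/923 - 1146738 = -1983886969/923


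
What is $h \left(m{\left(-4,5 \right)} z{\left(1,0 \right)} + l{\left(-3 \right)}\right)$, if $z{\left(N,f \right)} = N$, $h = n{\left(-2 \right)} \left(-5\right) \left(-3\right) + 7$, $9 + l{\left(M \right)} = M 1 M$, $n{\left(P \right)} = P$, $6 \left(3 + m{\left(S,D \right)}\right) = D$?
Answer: $\frac{299}{6} \approx 49.833$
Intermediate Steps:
$m{\left(S,D \right)} = -3 + \frac{D}{6}$
$l{\left(M \right)} = -9 + M^{2}$ ($l{\left(M \right)} = -9 + M 1 M = -9 + M M = -9 + M^{2}$)
$h = -23$ ($h = \left(-2\right) \left(-5\right) \left(-3\right) + 7 = 10 \left(-3\right) + 7 = -30 + 7 = -23$)
$h \left(m{\left(-4,5 \right)} z{\left(1,0 \right)} + l{\left(-3 \right)}\right) = - 23 \left(\left(-3 + \frac{1}{6} \cdot 5\right) 1 - \left(9 - \left(-3\right)^{2}\right)\right) = - 23 \left(\left(-3 + \frac{5}{6}\right) 1 + \left(-9 + 9\right)\right) = - 23 \left(\left(- \frac{13}{6}\right) 1 + 0\right) = - 23 \left(- \frac{13}{6} + 0\right) = \left(-23\right) \left(- \frac{13}{6}\right) = \frac{299}{6}$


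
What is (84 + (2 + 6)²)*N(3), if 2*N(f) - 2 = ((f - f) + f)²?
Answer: 814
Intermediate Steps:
N(f) = 1 + f²/2 (N(f) = 1 + ((f - f) + f)²/2 = 1 + (0 + f)²/2 = 1 + f²/2)
(84 + (2 + 6)²)*N(3) = (84 + (2 + 6)²)*(1 + (½)*3²) = (84 + 8²)*(1 + (½)*9) = (84 + 64)*(1 + 9/2) = 148*(11/2) = 814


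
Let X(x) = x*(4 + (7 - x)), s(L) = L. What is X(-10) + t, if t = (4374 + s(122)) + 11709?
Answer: 15995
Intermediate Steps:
t = 16205 (t = (4374 + 122) + 11709 = 4496 + 11709 = 16205)
X(x) = x*(11 - x)
X(-10) + t = -10*(11 - 1*(-10)) + 16205 = -10*(11 + 10) + 16205 = -10*21 + 16205 = -210 + 16205 = 15995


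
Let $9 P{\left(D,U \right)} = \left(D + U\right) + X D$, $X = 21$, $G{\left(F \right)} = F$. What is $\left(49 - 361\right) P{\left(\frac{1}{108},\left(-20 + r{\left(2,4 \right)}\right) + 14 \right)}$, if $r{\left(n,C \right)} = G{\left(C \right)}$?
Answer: $\frac{5044}{81} \approx 62.272$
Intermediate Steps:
$r{\left(n,C \right)} = C$
$P{\left(D,U \right)} = \frac{U}{9} + \frac{22 D}{9}$ ($P{\left(D,U \right)} = \frac{\left(D + U\right) + 21 D}{9} = \frac{U + 22 D}{9} = \frac{U}{9} + \frac{22 D}{9}$)
$\left(49 - 361\right) P{\left(\frac{1}{108},\left(-20 + r{\left(2,4 \right)}\right) + 14 \right)} = \left(49 - 361\right) \left(\frac{\left(-20 + 4\right) + 14}{9} + \frac{22}{9 \cdot 108}\right) = \left(49 - 361\right) \left(\frac{-16 + 14}{9} + \frac{22}{9} \cdot \frac{1}{108}\right) = - 312 \left(\frac{1}{9} \left(-2\right) + \frac{11}{486}\right) = - 312 \left(- \frac{2}{9} + \frac{11}{486}\right) = \left(-312\right) \left(- \frac{97}{486}\right) = \frac{5044}{81}$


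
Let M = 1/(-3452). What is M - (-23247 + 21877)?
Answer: 4729239/3452 ≈ 1370.0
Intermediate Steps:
M = -1/3452 ≈ -0.00028969
M - (-23247 + 21877) = -1/3452 - (-23247 + 21877) = -1/3452 - 1*(-1370) = -1/3452 + 1370 = 4729239/3452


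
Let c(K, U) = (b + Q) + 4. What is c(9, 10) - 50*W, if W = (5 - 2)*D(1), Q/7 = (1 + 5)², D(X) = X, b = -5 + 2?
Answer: 103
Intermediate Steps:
b = -3
Q = 252 (Q = 7*(1 + 5)² = 7*6² = 7*36 = 252)
c(K, U) = 253 (c(K, U) = (-3 + 252) + 4 = 249 + 4 = 253)
W = 3 (W = (5 - 2)*1 = 3*1 = 3)
c(9, 10) - 50*W = 253 - 50*3 = 253 - 150 = 103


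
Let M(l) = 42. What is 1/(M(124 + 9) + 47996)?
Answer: 1/48038 ≈ 2.0817e-5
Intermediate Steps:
1/(M(124 + 9) + 47996) = 1/(42 + 47996) = 1/48038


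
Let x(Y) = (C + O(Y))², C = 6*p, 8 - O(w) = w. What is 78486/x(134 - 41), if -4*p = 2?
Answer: 39243/3872 ≈ 10.135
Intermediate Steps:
p = -½ (p = -¼*2 = -½ ≈ -0.50000)
O(w) = 8 - w
C = -3 (C = 6*(-½) = -3)
x(Y) = (5 - Y)² (x(Y) = (-3 + (8 - Y))² = (5 - Y)²)
78486/x(134 - 41) = 78486/((-5 + (134 - 41))²) = 78486/((-5 + 93)²) = 78486/(88²) = 78486/7744 = 78486*(1/7744) = 39243/3872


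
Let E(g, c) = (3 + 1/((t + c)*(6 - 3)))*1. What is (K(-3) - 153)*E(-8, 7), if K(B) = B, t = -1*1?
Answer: -1430/3 ≈ -476.67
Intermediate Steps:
t = -1
E(g, c) = 3 + 1/(-3 + 3*c) (E(g, c) = (3 + 1/((-1 + c)*(6 - 3)))*1 = (3 + 1/((-1 + c)*3))*1 = (3 + 1/(-3 + 3*c))*1 = 3 + 1/(-3 + 3*c))
(K(-3) - 153)*E(-8, 7) = (-3 - 153)*((-8 + 9*7)/(3*(-1 + 7))) = -52*(-8 + 63)/6 = -52*55/6 = -156*55/18 = -1430/3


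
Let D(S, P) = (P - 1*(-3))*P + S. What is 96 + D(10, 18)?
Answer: 484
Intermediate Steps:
D(S, P) = S + P*(3 + P) (D(S, P) = (P + 3)*P + S = (3 + P)*P + S = P*(3 + P) + S = S + P*(3 + P))
96 + D(10, 18) = 96 + (10 + 18² + 3*18) = 96 + (10 + 324 + 54) = 96 + 388 = 484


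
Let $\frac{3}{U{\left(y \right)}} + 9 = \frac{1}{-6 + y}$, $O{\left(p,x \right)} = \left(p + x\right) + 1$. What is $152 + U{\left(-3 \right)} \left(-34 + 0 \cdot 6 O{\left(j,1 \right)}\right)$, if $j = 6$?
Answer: $\frac{6691}{41} \approx 163.2$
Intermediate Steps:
$O{\left(p,x \right)} = 1 + p + x$
$U{\left(y \right)} = \frac{3}{-9 + \frac{1}{-6 + y}}$
$152 + U{\left(-3 \right)} \left(-34 + 0 \cdot 6 O{\left(j,1 \right)}\right) = 152 + \frac{3 \left(6 - -3\right)}{-55 + 9 \left(-3\right)} \left(-34 + 0 \cdot 6 \left(1 + 6 + 1\right)\right) = 152 + \frac{3 \left(6 + 3\right)}{-55 - 27} \left(-34 + 0 \cdot 8\right) = 152 + 3 \frac{1}{-82} \cdot 9 \left(-34 + 0\right) = 152 + 3 \left(- \frac{1}{82}\right) 9 \left(-34\right) = 152 - - \frac{459}{41} = 152 + \frac{459}{41} = \frac{6691}{41}$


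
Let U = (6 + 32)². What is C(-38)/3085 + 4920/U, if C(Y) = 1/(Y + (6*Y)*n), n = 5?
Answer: 235262081/69048470 ≈ 3.4072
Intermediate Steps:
U = 1444 (U = 38² = 1444)
C(Y) = 1/(31*Y) (C(Y) = 1/(Y + (6*Y)*5) = 1/(Y + 30*Y) = 1/(31*Y))
C(-38)/3085 + 4920/U = ((1/31)/(-38))/3085 + 4920/1444 = ((1/31)*(-1/38))*(1/3085) + 4920*(1/1444) = -1/1178*1/3085 + 1230/361 = -1/3634130 + 1230/361 = 235262081/69048470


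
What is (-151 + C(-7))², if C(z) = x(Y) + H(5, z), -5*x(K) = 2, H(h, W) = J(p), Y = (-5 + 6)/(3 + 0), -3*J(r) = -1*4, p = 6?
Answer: 5067001/225 ≈ 22520.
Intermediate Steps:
J(r) = 4/3 (J(r) = -(-1)*4/3 = -⅓*(-4) = 4/3)
Y = ⅓ (Y = 1/3 = 1*(⅓) = ⅓ ≈ 0.33333)
H(h, W) = 4/3
x(K) = -⅖ (x(K) = -⅕*2 = -⅖)
C(z) = 14/15 (C(z) = -⅖ + 4/3 = 14/15)
(-151 + C(-7))² = (-151 + 14/15)² = (-2251/15)² = 5067001/225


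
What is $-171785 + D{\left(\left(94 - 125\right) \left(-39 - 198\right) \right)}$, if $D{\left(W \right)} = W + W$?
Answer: $-157091$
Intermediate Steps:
$D{\left(W \right)} = 2 W$
$-171785 + D{\left(\left(94 - 125\right) \left(-39 - 198\right) \right)} = -171785 + 2 \left(94 - 125\right) \left(-39 - 198\right) = -171785 + 2 \left(\left(-31\right) \left(-237\right)\right) = -171785 + 2 \cdot 7347 = -171785 + 14694 = -157091$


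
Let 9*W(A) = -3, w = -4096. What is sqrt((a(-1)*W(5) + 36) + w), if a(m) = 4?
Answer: 2*I*sqrt(9138)/3 ≈ 63.729*I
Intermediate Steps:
W(A) = -1/3 (W(A) = (1/9)*(-3) = -1/3)
sqrt((a(-1)*W(5) + 36) + w) = sqrt((4*(-1/3) + 36) - 4096) = sqrt((-4/3 + 36) - 4096) = sqrt(104/3 - 4096) = sqrt(-12184/3) = 2*I*sqrt(9138)/3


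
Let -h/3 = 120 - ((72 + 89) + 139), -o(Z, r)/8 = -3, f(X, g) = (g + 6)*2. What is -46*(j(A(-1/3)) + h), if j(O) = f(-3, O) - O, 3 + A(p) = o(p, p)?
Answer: -26358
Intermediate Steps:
f(X, g) = 12 + 2*g (f(X, g) = (6 + g)*2 = 12 + 2*g)
o(Z, r) = 24 (o(Z, r) = -8*(-3) = 24)
h = 540 (h = -3*(120 - ((72 + 89) + 139)) = -3*(120 - (161 + 139)) = -3*(120 - 1*300) = -3*(120 - 300) = -3*(-180) = 540)
A(p) = 21 (A(p) = -3 + 24 = 21)
j(O) = 12 + O (j(O) = (12 + 2*O) - O = 12 + O)
-46*(j(A(-1/3)) + h) = -46*((12 + 21) + 540) = -46*(33 + 540) = -46*573 = -26358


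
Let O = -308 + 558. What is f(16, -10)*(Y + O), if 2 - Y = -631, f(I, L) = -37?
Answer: -32671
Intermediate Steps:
O = 250
Y = 633 (Y = 2 - 1*(-631) = 2 + 631 = 633)
f(16, -10)*(Y + O) = -37*(633 + 250) = -37*883 = -32671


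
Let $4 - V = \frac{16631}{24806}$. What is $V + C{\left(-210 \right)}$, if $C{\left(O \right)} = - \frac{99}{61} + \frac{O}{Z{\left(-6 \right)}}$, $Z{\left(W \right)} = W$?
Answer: $\frac{55543189}{1513166} \approx 36.707$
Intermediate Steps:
$C{\left(O \right)} = - \frac{99}{61} - \frac{O}{6}$ ($C{\left(O \right)} = - \frac{99}{61} + \frac{O}{-6} = \left(-99\right) \frac{1}{61} + O \left(- \frac{1}{6}\right) = - \frac{99}{61} - \frac{O}{6}$)
$V = \frac{82593}{24806}$ ($V = 4 - \frac{16631}{24806} = \frac{82593}{24806} \approx 3.3296$)
$V + C{\left(-210 \right)} = \frac{82593}{24806} - - \frac{2036}{61} = \frac{82593}{24806} + \left(- \frac{99}{61} + 35\right) = \frac{82593}{24806} + \frac{2036}{61} = \frac{55543189}{1513166}$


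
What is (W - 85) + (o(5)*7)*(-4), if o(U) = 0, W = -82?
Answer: -167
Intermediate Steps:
(W - 85) + (o(5)*7)*(-4) = (-82 - 85) + (0*7)*(-4) = -167 + 0*(-4) = -167 + 0 = -167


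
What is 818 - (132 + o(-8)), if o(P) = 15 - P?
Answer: 663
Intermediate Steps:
818 - (132 + o(-8)) = 818 - (132 + (15 - 1*(-8))) = 818 - (132 + (15 + 8)) = 818 - (132 + 23) = 818 - 1*155 = 818 - 155 = 663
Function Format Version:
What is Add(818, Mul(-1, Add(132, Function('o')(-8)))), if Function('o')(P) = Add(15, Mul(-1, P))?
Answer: 663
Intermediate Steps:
Add(818, Mul(-1, Add(132, Function('o')(-8)))) = Add(818, Mul(-1, Add(132, Add(15, Mul(-1, -8))))) = Add(818, Mul(-1, Add(132, Add(15, 8)))) = Add(818, Mul(-1, Add(132, 23))) = Add(818, Mul(-1, 155)) = Add(818, -155) = 663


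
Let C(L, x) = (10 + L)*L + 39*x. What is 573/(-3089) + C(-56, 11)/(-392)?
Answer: -9507061/1210888 ≈ -7.8513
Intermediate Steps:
C(L, x) = 39*x + L*(10 + L) (C(L, x) = L*(10 + L) + 39*x = 39*x + L*(10 + L))
573/(-3089) + C(-56, 11)/(-392) = 573/(-3089) + ((-56)² + 10*(-56) + 39*11)/(-392) = 573*(-1/3089) + (3136 - 560 + 429)*(-1/392) = -573/3089 + 3005*(-1/392) = -573/3089 - 3005/392 = -9507061/1210888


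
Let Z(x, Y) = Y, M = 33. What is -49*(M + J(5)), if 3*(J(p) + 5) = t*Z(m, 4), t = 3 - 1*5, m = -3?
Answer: -3724/3 ≈ -1241.3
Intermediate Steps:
t = -2 (t = 3 - 5 = -2)
J(p) = -23/3 (J(p) = -5 + (-2*4)/3 = -5 + (⅓)*(-8) = -5 - 8/3 = -23/3)
-49*(M + J(5)) = -49*(33 - 23/3) = -49*76/3 = -3724/3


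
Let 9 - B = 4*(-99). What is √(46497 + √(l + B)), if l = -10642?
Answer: √(46497 + I*√10237) ≈ 215.63 + 0.235*I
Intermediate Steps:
B = 405 (B = 9 - 4*(-99) = 9 - 1*(-396) = 9 + 396 = 405)
√(46497 + √(l + B)) = √(46497 + √(-10642 + 405)) = √(46497 + √(-10237)) = √(46497 + I*√10237)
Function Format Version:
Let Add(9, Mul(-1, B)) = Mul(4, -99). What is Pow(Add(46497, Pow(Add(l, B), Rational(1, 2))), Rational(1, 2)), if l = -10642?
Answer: Pow(Add(46497, Mul(I, Pow(10237, Rational(1, 2)))), Rational(1, 2)) ≈ Add(215.63, Mul(0.235, I))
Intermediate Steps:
B = 405 (B = Add(9, Mul(-1, Mul(4, -99))) = Add(9, Mul(-1, -396)) = Add(9, 396) = 405)
Pow(Add(46497, Pow(Add(l, B), Rational(1, 2))), Rational(1, 2)) = Pow(Add(46497, Pow(Add(-10642, 405), Rational(1, 2))), Rational(1, 2)) = Pow(Add(46497, Pow(-10237, Rational(1, 2))), Rational(1, 2)) = Pow(Add(46497, Mul(I, Pow(10237, Rational(1, 2)))), Rational(1, 2))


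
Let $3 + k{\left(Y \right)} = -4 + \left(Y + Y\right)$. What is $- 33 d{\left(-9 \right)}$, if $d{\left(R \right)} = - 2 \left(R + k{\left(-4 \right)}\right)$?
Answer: $-1584$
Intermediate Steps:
$k{\left(Y \right)} = -7 + 2 Y$ ($k{\left(Y \right)} = -3 + \left(-4 + \left(Y + Y\right)\right) = -3 + \left(-4 + 2 Y\right) = -7 + 2 Y$)
$d{\left(R \right)} = 30 - 2 R$ ($d{\left(R \right)} = - 2 \left(R + \left(-7 + 2 \left(-4\right)\right)\right) = - 2 \left(R - 15\right) = - 2 \left(-15 + R\right) = 30 - 2 R$)
$- 33 d{\left(-9 \right)} = - 33 \left(30 - -18\right) = - 33 \left(30 + 18\right) = \left(-33\right) 48 = -1584$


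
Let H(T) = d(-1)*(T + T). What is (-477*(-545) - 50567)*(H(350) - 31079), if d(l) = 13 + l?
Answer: -4748937242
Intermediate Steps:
H(T) = 24*T (H(T) = (13 - 1)*(T + T) = 12*(2*T) = 24*T)
(-477*(-545) - 50567)*(H(350) - 31079) = (-477*(-545) - 50567)*(24*350 - 31079) = (259965 - 50567)*(8400 - 31079) = 209398*(-22679) = -4748937242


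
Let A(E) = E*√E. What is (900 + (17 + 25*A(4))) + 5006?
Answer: 6123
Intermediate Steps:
A(E) = E^(3/2)
(900 + (17 + 25*A(4))) + 5006 = (900 + (17 + 25*4^(3/2))) + 5006 = (900 + (17 + 25*8)) + 5006 = (900 + (17 + 200)) + 5006 = (900 + 217) + 5006 = 1117 + 5006 = 6123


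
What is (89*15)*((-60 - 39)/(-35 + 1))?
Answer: 132165/34 ≈ 3887.2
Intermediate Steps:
(89*15)*((-60 - 39)/(-35 + 1)) = 1335*(-99/(-34)) = 1335*(-99*(-1/34)) = 1335*(99/34) = 132165/34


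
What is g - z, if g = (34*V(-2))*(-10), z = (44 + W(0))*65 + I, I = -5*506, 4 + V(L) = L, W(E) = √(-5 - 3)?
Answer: 1710 - 130*I*√2 ≈ 1710.0 - 183.85*I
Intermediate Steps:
W(E) = 2*I*√2 (W(E) = √(-8) = 2*I*√2)
V(L) = -4 + L
I = -2530
z = 330 + 130*I*√2 (z = (44 + 2*I*√2)*65 - 2530 = (2860 + 130*I*√2) - 2530 = 330 + 130*I*√2 ≈ 330.0 + 183.85*I)
g = 2040 (g = (34*(-4 - 2))*(-10) = (34*(-6))*(-10) = -204*(-10) = 2040)
g - z = 2040 - (330 + 130*I*√2) = 2040 + (-330 - 130*I*√2) = 1710 - 130*I*√2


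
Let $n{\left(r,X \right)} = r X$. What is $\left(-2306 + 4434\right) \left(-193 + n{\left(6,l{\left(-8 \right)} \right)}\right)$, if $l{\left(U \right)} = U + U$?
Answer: $-614992$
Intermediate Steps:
$l{\left(U \right)} = 2 U$
$n{\left(r,X \right)} = X r$
$\left(-2306 + 4434\right) \left(-193 + n{\left(6,l{\left(-8 \right)} \right)}\right) = \left(-2306 + 4434\right) \left(-193 + 2 \left(-8\right) 6\right) = 2128 \left(-193 - 96\right) = 2128 \left(-289\right) = -614992$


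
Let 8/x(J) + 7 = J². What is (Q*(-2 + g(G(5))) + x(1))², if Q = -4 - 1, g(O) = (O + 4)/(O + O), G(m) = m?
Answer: 625/36 ≈ 17.361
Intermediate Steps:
g(O) = (4 + O)/(2*O) (g(O) = (4 + O)/((2*O)) = (4 + O)*(1/(2*O)) = (4 + O)/(2*O))
Q = -5
x(J) = 8/(-7 + J²)
(Q*(-2 + g(G(5))) + x(1))² = (-5*(-2 + (½)*(4 + 5)/5) + 8/(-7 + 1²))² = (-5*(-2 + (½)*(⅕)*9) + 8/(-7 + 1))² = (-5*(-2 + 9/10) + 8/(-6))² = (-5*(-11/10) + 8*(-⅙))² = (11/2 - 4/3)² = (25/6)² = 625/36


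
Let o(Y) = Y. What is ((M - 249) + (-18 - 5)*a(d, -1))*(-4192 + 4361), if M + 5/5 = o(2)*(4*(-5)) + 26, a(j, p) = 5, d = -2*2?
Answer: -64051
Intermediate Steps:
d = -4
M = -15 (M = -1 + (2*(4*(-5)) + 26) = -1 + (2*(-20) + 26) = -1 + (-40 + 26) = -1 - 14 = -15)
((M - 249) + (-18 - 5)*a(d, -1))*(-4192 + 4361) = ((-15 - 249) + (-18 - 5)*5)*(-4192 + 4361) = (-264 - 23*5)*169 = (-264 - 115)*169 = -379*169 = -64051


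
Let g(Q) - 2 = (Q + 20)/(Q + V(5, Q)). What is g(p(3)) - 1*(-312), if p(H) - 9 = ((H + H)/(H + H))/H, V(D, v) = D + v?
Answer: 22382/71 ≈ 315.24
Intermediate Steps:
p(H) = 9 + 1/H (p(H) = 9 + ((H + H)/(H + H))/H = 9 + ((2*H)/((2*H)))/H = 9 + ((2*H)*(1/(2*H)))/H = 9 + 1/H)
g(Q) = 2 + (20 + Q)/(5 + 2*Q) (g(Q) = 2 + (Q + 20)/(Q + (5 + Q)) = 2 + (20 + Q)/(5 + 2*Q))
g(p(3)) - 1*(-312) = 5*(6 + (9 + 1/3))/(5 + 2*(9 + 1/3)) - 1*(-312) = 5*(6 + (9 + ⅓))/(5 + 2*(9 + ⅓)) + 312 = 5*(6 + 28/3)/(5 + 2*(28/3)) + 312 = 5*(46/3)/(5 + 56/3) + 312 = 5*(46/3)/(71/3) + 312 = 5*(3/71)*(46/3) + 312 = 230/71 + 312 = 22382/71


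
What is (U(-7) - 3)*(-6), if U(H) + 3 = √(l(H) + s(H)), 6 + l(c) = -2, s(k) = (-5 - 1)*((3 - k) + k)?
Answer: 36 - 6*I*√26 ≈ 36.0 - 30.594*I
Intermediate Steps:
s(k) = -18 (s(k) = -6*3 = -18)
l(c) = -8 (l(c) = -6 - 2 = -8)
U(H) = -3 + I*√26 (U(H) = -3 + √(-8 - 18) = -3 + √(-26) = -3 + I*√26)
(U(-7) - 3)*(-6) = ((-3 + I*√26) - 3)*(-6) = (-6 + I*√26)*(-6) = 36 - 6*I*√26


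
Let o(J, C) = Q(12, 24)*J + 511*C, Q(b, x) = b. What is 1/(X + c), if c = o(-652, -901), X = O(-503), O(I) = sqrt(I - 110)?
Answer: -468235/219244015838 - I*sqrt(613)/219244015838 ≈ -2.1357e-6 - 1.1293e-10*I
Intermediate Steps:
O(I) = sqrt(-110 + I)
o(J, C) = 12*J + 511*C
X = I*sqrt(613) (X = sqrt(-110 - 503) = sqrt(-613) = I*sqrt(613) ≈ 24.759*I)
c = -468235 (c = 12*(-652) + 511*(-901) = -7824 - 460411 = -468235)
1/(X + c) = 1/(I*sqrt(613) - 468235) = 1/(-468235 + I*sqrt(613))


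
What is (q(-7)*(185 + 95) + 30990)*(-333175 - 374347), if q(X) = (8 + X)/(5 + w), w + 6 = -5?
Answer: -65679267260/3 ≈ -2.1893e+10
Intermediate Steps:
w = -11 (w = -6 - 5 = -11)
q(X) = -4/3 - X/6 (q(X) = (8 + X)/(5 - 11) = (8 + X)/(-6) = (8 + X)*(-1/6) = -4/3 - X/6)
(q(-7)*(185 + 95) + 30990)*(-333175 - 374347) = ((-4/3 - 1/6*(-7))*(185 + 95) + 30990)*(-333175 - 374347) = ((-4/3 + 7/6)*280 + 30990)*(-707522) = (-1/6*280 + 30990)*(-707522) = (-140/3 + 30990)*(-707522) = (92830/3)*(-707522) = -65679267260/3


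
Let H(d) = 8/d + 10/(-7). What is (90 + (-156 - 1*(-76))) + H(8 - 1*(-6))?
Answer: 64/7 ≈ 9.1429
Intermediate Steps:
H(d) = -10/7 + 8/d (H(d) = 8/d + 10*(-1/7) = 8/d - 10/7 = -10/7 + 8/d)
(90 + (-156 - 1*(-76))) + H(8 - 1*(-6)) = (90 + (-156 - 1*(-76))) + (-10/7 + 8/(8 - 1*(-6))) = (90 + (-156 + 76)) + (-10/7 + 8/(8 + 6)) = (90 - 80) + (-10/7 + 8/14) = 10 + (-10/7 + 8*(1/14)) = 10 + (-10/7 + 4/7) = 10 - 6/7 = 64/7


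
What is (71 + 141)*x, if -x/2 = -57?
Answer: 24168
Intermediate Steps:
x = 114 (x = -2*(-57) = 114)
(71 + 141)*x = (71 + 141)*114 = 212*114 = 24168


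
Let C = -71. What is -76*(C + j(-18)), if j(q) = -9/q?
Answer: 5358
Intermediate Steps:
-76*(C + j(-18)) = -76*(-71 - 9/(-18)) = -76*(-71 - 9*(-1/18)) = -76*(-71 + 1/2) = -76*(-141/2) = 5358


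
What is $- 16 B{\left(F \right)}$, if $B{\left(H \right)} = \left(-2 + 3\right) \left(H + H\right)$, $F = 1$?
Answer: $-32$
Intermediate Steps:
$B{\left(H \right)} = 2 H$ ($B{\left(H \right)} = 1 \cdot 2 H = 2 H$)
$- 16 B{\left(F \right)} = - 16 \cdot 2 \cdot 1 = - 16 \cdot 2 = \left(-1\right) 32 = -32$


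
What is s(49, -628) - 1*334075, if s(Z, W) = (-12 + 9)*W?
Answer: -332191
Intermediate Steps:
s(Z, W) = -3*W
s(49, -628) - 1*334075 = -3*(-628) - 1*334075 = 1884 - 334075 = -332191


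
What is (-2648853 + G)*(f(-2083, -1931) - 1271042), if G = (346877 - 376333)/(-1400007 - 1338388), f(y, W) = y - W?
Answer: 9220740147781415926/2738395 ≈ 3.3672e+12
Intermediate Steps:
G = 29456/2738395 (G = -29456/(-2738395) = -29456*(-1/2738395) = 29456/2738395 ≈ 0.010757)
(-2648853 + G)*(f(-2083, -1931) - 1271042) = (-2648853 + 29456/2738395)*((-2083 - 1*(-1931)) - 1271042) = -7253605781479*((-2083 + 1931) - 1271042)/2738395 = -7253605781479*(-152 - 1271042)/2738395 = -7253605781479/2738395*(-1271194) = 9220740147781415926/2738395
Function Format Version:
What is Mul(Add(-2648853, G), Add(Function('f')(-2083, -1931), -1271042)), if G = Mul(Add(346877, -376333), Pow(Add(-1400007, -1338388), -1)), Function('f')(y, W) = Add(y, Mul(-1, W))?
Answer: Rational(9220740147781415926, 2738395) ≈ 3.3672e+12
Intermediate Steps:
G = Rational(29456, 2738395) (G = Mul(-29456, Pow(-2738395, -1)) = Mul(-29456, Rational(-1, 2738395)) = Rational(29456, 2738395) ≈ 0.010757)
Mul(Add(-2648853, G), Add(Function('f')(-2083, -1931), -1271042)) = Mul(Add(-2648853, Rational(29456, 2738395)), Add(Add(-2083, Mul(-1, -1931)), -1271042)) = Mul(Rational(-7253605781479, 2738395), Add(Add(-2083, 1931), -1271042)) = Mul(Rational(-7253605781479, 2738395), Add(-152, -1271042)) = Mul(Rational(-7253605781479, 2738395), -1271194) = Rational(9220740147781415926, 2738395)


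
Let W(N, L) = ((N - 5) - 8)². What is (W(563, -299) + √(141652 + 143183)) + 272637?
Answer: 575137 + √284835 ≈ 5.7567e+5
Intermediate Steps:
W(N, L) = (-13 + N)² (W(N, L) = ((-5 + N) - 8)² = (-13 + N)²)
(W(563, -299) + √(141652 + 143183)) + 272637 = ((-13 + 563)² + √(141652 + 143183)) + 272637 = (550² + √284835) + 272637 = (302500 + √284835) + 272637 = 575137 + √284835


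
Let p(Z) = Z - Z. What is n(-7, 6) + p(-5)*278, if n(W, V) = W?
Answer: -7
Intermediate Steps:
p(Z) = 0
n(-7, 6) + p(-5)*278 = -7 + 0*278 = -7 + 0 = -7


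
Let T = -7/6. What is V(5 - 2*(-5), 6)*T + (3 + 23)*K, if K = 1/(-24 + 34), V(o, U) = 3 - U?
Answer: 61/10 ≈ 6.1000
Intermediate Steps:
T = -7/6 (T = -7*⅙ = -7/6 ≈ -1.1667)
K = ⅒ (K = 1/10 = ⅒ ≈ 0.10000)
V(5 - 2*(-5), 6)*T + (3 + 23)*K = (3 - 1*6)*(-7/6) + (3 + 23)*(⅒) = (3 - 6)*(-7/6) + 26*(⅒) = -3*(-7/6) + 13/5 = 7/2 + 13/5 = 61/10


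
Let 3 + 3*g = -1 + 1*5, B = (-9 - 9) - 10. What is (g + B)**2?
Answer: 6889/9 ≈ 765.44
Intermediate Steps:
B = -28 (B = -18 - 10 = -28)
g = 1/3 (g = -1 + (-1 + 1*5)/3 = -1 + (-1 + 5)/3 = -1 + (1/3)*4 = -1 + 4/3 = 1/3 ≈ 0.33333)
(g + B)**2 = (1/3 - 28)**2 = (-83/3)**2 = 6889/9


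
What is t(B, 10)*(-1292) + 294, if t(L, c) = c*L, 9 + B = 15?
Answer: -77226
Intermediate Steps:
B = 6 (B = -9 + 15 = 6)
t(L, c) = L*c
t(B, 10)*(-1292) + 294 = (6*10)*(-1292) + 294 = 60*(-1292) + 294 = -77520 + 294 = -77226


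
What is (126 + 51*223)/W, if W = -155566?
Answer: -11499/155566 ≈ -0.073917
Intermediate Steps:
(126 + 51*223)/W = (126 + 51*223)/(-155566) = (126 + 11373)*(-1/155566) = 11499*(-1/155566) = -11499/155566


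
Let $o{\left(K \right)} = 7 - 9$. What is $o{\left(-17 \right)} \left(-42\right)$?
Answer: $84$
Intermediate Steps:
$o{\left(K \right)} = -2$ ($o{\left(K \right)} = 7 - 9 = -2$)
$o{\left(-17 \right)} \left(-42\right) = \left(-2\right) \left(-42\right) = 84$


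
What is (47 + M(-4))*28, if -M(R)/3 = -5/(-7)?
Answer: 1256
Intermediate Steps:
M(R) = -15/7 (M(R) = -(-15)/(-7) = -(-15)*(-1)/7 = -3*5/7 = -15/7)
(47 + M(-4))*28 = (47 - 15/7)*28 = (314/7)*28 = 1256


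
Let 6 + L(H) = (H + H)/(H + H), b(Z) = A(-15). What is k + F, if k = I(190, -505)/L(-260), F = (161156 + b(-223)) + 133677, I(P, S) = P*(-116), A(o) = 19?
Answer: 299260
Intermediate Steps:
I(P, S) = -116*P
b(Z) = 19
L(H) = -5 (L(H) = -6 + (H + H)/(H + H) = -6 + (2*H)/((2*H)) = -6 + (2*H)*(1/(2*H)) = -6 + 1 = -5)
F = 294852 (F = (161156 + 19) + 133677 = 161175 + 133677 = 294852)
k = 4408 (k = -116*190/(-5) = -22040*(-1/5) = 4408)
k + F = 4408 + 294852 = 299260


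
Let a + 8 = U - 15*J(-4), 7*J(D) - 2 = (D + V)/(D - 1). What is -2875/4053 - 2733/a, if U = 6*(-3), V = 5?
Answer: 76937068/847077 ≈ 90.827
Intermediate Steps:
J(D) = 2/7 + (5 + D)/(7*(-1 + D)) (J(D) = 2/7 + ((D + 5)/(D - 1))/7 = 2/7 + ((5 + D)/(-1 + D))/7 = 2/7 + (5 + D)/(7*(-1 + D)))
U = -18
a = -209/7 (a = -8 + (-18 - 45*(1 - 4)/(7*(-1 - 4))) = -8 + (-18 - 45*(-3)/(7*(-5))) = -8 + (-18 - 45*(-1)*(-3)/(7*5)) = -8 + (-18 - 15*9/35) = -8 + (-18 - 27/7) = -8 - 153/7 = -209/7 ≈ -29.857)
-2875/4053 - 2733/a = -2875/4053 - 2733/(-209/7) = -2875*1/4053 - 2733*(-7/209) = -2875/4053 + 19131/209 = 76937068/847077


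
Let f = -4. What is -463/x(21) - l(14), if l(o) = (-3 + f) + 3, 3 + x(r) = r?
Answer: -391/18 ≈ -21.722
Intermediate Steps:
x(r) = -3 + r
l(o) = -4 (l(o) = (-3 - 4) + 3 = -7 + 3 = -4)
-463/x(21) - l(14) = -463/(-3 + 21) - 1*(-4) = -463/18 + 4 = -391/18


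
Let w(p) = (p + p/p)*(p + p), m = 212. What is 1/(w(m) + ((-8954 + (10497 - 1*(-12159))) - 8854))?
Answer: 1/95160 ≈ 1.0509e-5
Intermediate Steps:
w(p) = 2*p*(1 + p) (w(p) = (p + 1)*(2*p) = (1 + p)*(2*p) = 2*p*(1 + p))
1/(w(m) + ((-8954 + (10497 - 1*(-12159))) - 8854)) = 1/(2*212*(1 + 212) + ((-8954 + (10497 - 1*(-12159))) - 8854)) = 1/(2*212*213 + ((-8954 + (10497 + 12159)) - 8854)) = 1/(90312 + ((-8954 + 22656) - 8854)) = 1/(90312 + (13702 - 8854)) = 1/(90312 + 4848) = 1/95160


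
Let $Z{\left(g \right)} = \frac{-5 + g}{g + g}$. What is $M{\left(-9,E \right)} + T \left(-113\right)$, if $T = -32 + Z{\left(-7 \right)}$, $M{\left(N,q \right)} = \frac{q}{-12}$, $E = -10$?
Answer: $\frac{147839}{42} \approx 3520.0$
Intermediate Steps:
$M{\left(N,q \right)} = - \frac{q}{12}$ ($M{\left(N,q \right)} = q \left(- \frac{1}{12}\right) = - \frac{q}{12}$)
$Z{\left(g \right)} = \frac{-5 + g}{2 g}$
$T = - \frac{218}{7}$ ($T = -32 + \frac{-5 - 7}{2 \left(-7\right)} = -32 + \frac{1}{2} \left(- \frac{1}{7}\right) \left(-12\right) = -32 + \frac{6}{7} = - \frac{218}{7} \approx -31.143$)
$M{\left(-9,E \right)} + T \left(-113\right) = \left(- \frac{1}{12}\right) \left(-10\right) - - \frac{24634}{7} = \frac{5}{6} + \frac{24634}{7} = \frac{147839}{42}$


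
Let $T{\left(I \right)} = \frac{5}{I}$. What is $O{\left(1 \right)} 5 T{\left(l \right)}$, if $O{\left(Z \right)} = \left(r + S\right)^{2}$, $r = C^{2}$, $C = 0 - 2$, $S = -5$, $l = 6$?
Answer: $\frac{25}{6} \approx 4.1667$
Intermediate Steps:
$C = -2$ ($C = 0 - 2 = -2$)
$r = 4$ ($r = \left(-2\right)^{2} = 4$)
$O{\left(Z \right)} = 1$ ($O{\left(Z \right)} = \left(4 - 5\right)^{2} = \left(-1\right)^{2} = 1$)
$O{\left(1 \right)} 5 T{\left(l \right)} = 1 \cdot 5 \cdot \frac{5}{6} = 5 \cdot 5 \cdot \frac{1}{6} = 5 \cdot \frac{5}{6} = \frac{25}{6}$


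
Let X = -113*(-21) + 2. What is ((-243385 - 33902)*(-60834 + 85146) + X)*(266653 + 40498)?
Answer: -2070627496157519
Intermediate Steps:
X = 2375 (X = 2373 + 2 = 2375)
((-243385 - 33902)*(-60834 + 85146) + X)*(266653 + 40498) = ((-243385 - 33902)*(-60834 + 85146) + 2375)*(266653 + 40498) = (-277287*24312 + 2375)*307151 = (-6741401544 + 2375)*307151 = -6741399169*307151 = -2070627496157519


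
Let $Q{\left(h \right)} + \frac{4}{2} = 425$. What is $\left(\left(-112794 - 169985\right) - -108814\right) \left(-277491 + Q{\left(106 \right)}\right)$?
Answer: $48200134620$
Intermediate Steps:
$Q{\left(h \right)} = 423$ ($Q{\left(h \right)} = -2 + 425 = 423$)
$\left(\left(-112794 - 169985\right) - -108814\right) \left(-277491 + Q{\left(106 \right)}\right) = \left(\left(-112794 - 169985\right) - -108814\right) \left(-277491 + 423\right) = \left(\left(-112794 - 169985\right) + \left(-12852 + 121666\right)\right) \left(-277068\right) = \left(-282779 + 108814\right) \left(-277068\right) = \left(-173965\right) \left(-277068\right) = 48200134620$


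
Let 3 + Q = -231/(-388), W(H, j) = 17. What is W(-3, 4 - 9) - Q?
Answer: 7529/388 ≈ 19.405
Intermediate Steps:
Q = -933/388 (Q = -3 - 231/(-388) = -3 - 231*(-1/388) = -3 + 231/388 = -933/388 ≈ -2.4046)
W(-3, 4 - 9) - Q = 17 - 1*(-933/388) = 17 + 933/388 = 7529/388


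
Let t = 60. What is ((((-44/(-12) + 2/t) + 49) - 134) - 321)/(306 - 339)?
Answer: 1341/110 ≈ 12.191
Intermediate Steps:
((((-44/(-12) + 2/t) + 49) - 134) - 321)/(306 - 339) = ((((-44/(-12) + 2/60) + 49) - 134) - 321)/(306 - 339) = ((((-44*(-1/12) + 2*(1/60)) + 49) - 134) - 321)/(-33) = ((((11/3 + 1/30) + 49) - 134) - 321)*(-1/33) = (((37/10 + 49) - 134) - 321)*(-1/33) = ((527/10 - 134) - 321)*(-1/33) = (-813/10 - 321)*(-1/33) = -4023/10*(-1/33) = 1341/110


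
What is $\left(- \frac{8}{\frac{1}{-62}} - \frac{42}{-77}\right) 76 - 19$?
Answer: $\frac{414903}{11} \approx 37718.0$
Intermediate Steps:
$\left(- \frac{8}{\frac{1}{-62}} - \frac{42}{-77}\right) 76 - 19 = \left(- \frac{8}{- \frac{1}{62}} - 42 \left(- \frac{1}{77}\right)\right) 76 - 19 = \left(\left(-8\right) \left(-62\right) - - \frac{6}{11}\right) 76 - 19 = \left(496 + \frac{6}{11}\right) 76 - 19 = \frac{5462}{11} \cdot 76 - 19 = \frac{415112}{11} - 19 = \frac{414903}{11}$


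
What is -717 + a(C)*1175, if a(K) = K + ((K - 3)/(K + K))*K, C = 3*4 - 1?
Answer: 16908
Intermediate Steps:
C = 11 (C = 12 - 1 = 11)
a(K) = -3/2 + 3*K/2 (a(K) = K + ((-3 + K)/((2*K)))*K = K + ((-3 + K)*(1/(2*K)))*K = K + ((-3 + K)/(2*K))*K = K + (-3/2 + K/2) = -3/2 + 3*K/2)
-717 + a(C)*1175 = -717 + (-3/2 + (3/2)*11)*1175 = -717 + (-3/2 + 33/2)*1175 = -717 + 15*1175 = -717 + 17625 = 16908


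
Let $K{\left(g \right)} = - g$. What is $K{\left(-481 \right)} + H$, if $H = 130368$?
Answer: $130849$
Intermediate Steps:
$K{\left(-481 \right)} + H = \left(-1\right) \left(-481\right) + 130368 = 481 + 130368 = 130849$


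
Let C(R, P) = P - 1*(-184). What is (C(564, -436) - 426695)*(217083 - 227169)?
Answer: 4306187442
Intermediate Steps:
C(R, P) = 184 + P (C(R, P) = P + 184 = 184 + P)
(C(564, -436) - 426695)*(217083 - 227169) = ((184 - 436) - 426695)*(217083 - 227169) = (-252 - 426695)*(-10086) = -426947*(-10086) = 4306187442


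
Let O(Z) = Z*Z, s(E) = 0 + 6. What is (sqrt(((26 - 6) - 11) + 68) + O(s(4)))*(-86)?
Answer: -3096 - 86*sqrt(77) ≈ -3850.6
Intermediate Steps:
s(E) = 6
O(Z) = Z**2
(sqrt(((26 - 6) - 11) + 68) + O(s(4)))*(-86) = (sqrt(((26 - 6) - 11) + 68) + 6**2)*(-86) = (sqrt((20 - 11) + 68) + 36)*(-86) = (sqrt(9 + 68) + 36)*(-86) = (sqrt(77) + 36)*(-86) = (36 + sqrt(77))*(-86) = -3096 - 86*sqrt(77)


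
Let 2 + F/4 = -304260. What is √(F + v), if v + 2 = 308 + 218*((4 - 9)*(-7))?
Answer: 2*I*√302278 ≈ 1099.6*I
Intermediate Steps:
v = 7936 (v = -2 + (308 + 218*((4 - 9)*(-7))) = -2 + (308 + 218*(-5*(-7))) = -2 + (308 + 218*35) = -2 + (308 + 7630) = -2 + 7938 = 7936)
F = -1217048 (F = -8 + 4*(-304260) = -8 - 1217040 = -1217048)
√(F + v) = √(-1217048 + 7936) = √(-1209112) = 2*I*√302278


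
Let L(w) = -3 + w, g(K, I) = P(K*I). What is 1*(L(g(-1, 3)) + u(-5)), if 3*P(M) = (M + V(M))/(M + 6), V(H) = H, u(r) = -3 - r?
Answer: -5/3 ≈ -1.6667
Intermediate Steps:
P(M) = 2*M/(3*(6 + M)) (P(M) = ((M + M)/(M + 6))/3 = ((2*M)/(6 + M))/3 = (2*M/(6 + M))/3 = 2*M/(3*(6 + M)))
g(K, I) = 2*I*K/(3*(6 + I*K)) (g(K, I) = 2*(K*I)/(3*(6 + K*I)) = 2*(I*K)/(3*(6 + I*K)) = 2*I*K/(3*(6 + I*K)))
1*(L(g(-1, 3)) + u(-5)) = 1*((-3 + (⅔)*3*(-1)/(6 + 3*(-1))) + (-3 - 1*(-5))) = 1*((-3 + (⅔)*3*(-1)/(6 - 3)) + (-3 + 5)) = 1*((-3 + (⅔)*3*(-1)/3) + 2) = 1*((-3 + (⅔)*3*(-1)*(⅓)) + 2) = 1*((-3 - ⅔) + 2) = 1*(-11/3 + 2) = 1*(-5/3) = -5/3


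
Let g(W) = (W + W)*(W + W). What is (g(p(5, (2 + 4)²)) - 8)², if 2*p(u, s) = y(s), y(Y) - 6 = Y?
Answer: 3083536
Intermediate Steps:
y(Y) = 6 + Y
p(u, s) = 3 + s/2 (p(u, s) = (6 + s)/2 = 3 + s/2)
g(W) = 4*W² (g(W) = (2*W)*(2*W) = 4*W²)
(g(p(5, (2 + 4)²)) - 8)² = (4*(3 + (2 + 4)²/2)² - 8)² = (4*(3 + (½)*6²)² - 8)² = (4*(3 + (½)*36)² - 8)² = (4*(3 + 18)² - 8)² = (4*21² - 8)² = (4*441 - 8)² = (1764 - 8)² = 1756² = 3083536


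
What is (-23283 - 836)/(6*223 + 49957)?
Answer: -24119/51295 ≈ -0.47020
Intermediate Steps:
(-23283 - 836)/(6*223 + 49957) = -24119/(1338 + 49957) = -24119/51295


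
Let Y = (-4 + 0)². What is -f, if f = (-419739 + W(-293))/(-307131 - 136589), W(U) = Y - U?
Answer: -41943/44372 ≈ -0.94526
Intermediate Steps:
Y = 16 (Y = (-4)² = 16)
W(U) = 16 - U
f = 41943/44372 (f = (-419739 + (16 - 1*(-293)))/(-307131 - 136589) = (-419739 + (16 + 293))/(-443720) = (-419739 + 309)*(-1/443720) = -419430*(-1/443720) = 41943/44372 ≈ 0.94526)
-f = -1*41943/44372 = -41943/44372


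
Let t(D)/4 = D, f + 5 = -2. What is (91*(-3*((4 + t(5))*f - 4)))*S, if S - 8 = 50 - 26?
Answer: 1502592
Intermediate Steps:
f = -7 (f = -5 - 2 = -7)
t(D) = 4*D
S = 32 (S = 8 + (50 - 26) = 8 + 24 = 32)
(91*(-3*((4 + t(5))*f - 4)))*S = (91*(-3*((4 + 4*5)*(-7) - 4)))*32 = (91*(-3*((4 + 20)*(-7) - 4)))*32 = (91*(-3*(24*(-7) - 4)))*32 = (91*(-3*(-168 - 4)))*32 = (91*(-3*(-172)))*32 = (91*516)*32 = 46956*32 = 1502592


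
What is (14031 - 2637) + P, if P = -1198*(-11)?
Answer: 24572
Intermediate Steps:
P = 13178
(14031 - 2637) + P = (14031 - 2637) + 13178 = 11394 + 13178 = 24572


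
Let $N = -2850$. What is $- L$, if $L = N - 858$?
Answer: $3708$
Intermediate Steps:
$L = -3708$ ($L = -2850 - 858 = -3708$)
$- L = \left(-1\right) \left(-3708\right) = 3708$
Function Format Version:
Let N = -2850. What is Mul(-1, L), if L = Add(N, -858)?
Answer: 3708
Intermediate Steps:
L = -3708 (L = Add(-2850, -858) = -3708)
Mul(-1, L) = Mul(-1, -3708) = 3708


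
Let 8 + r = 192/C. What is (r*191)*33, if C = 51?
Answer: -453816/17 ≈ -26695.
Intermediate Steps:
r = -72/17 (r = -8 + 192/51 = -8 + 192*(1/51) = -8 + 64/17 = -72/17 ≈ -4.2353)
(r*191)*33 = -72/17*191*33 = -13752/17*33 = -453816/17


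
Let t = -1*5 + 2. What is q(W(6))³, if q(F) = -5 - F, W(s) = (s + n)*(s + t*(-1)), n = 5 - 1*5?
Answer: -205379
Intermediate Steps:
n = 0 (n = 5 - 5 = 0)
t = -3 (t = -5 + 2 = -3)
W(s) = s*(3 + s) (W(s) = (s + 0)*(s - 3*(-1)) = s*(s + 3) = s*(3 + s))
q(W(6))³ = (-5 - 6*(3 + 6))³ = (-5 - 6*9)³ = (-5 - 1*54)³ = (-5 - 54)³ = (-59)³ = -205379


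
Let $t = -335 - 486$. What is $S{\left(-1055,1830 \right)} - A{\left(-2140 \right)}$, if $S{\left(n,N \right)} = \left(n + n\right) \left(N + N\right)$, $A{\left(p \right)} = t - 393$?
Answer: $-7721386$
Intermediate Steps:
$t = -821$
$A{\left(p \right)} = -1214$ ($A{\left(p \right)} = -821 - 393 = -1214$)
$S{\left(n,N \right)} = 4 N n$ ($S{\left(n,N \right)} = 2 n 2 N = 4 N n$)
$S{\left(-1055,1830 \right)} - A{\left(-2140 \right)} = 4 \cdot 1830 \left(-1055\right) - -1214 = -7722600 + 1214 = -7721386$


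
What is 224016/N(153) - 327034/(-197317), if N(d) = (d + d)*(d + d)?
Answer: 6235360058/1539664551 ≈ 4.0498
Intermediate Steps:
N(d) = 4*d² (N(d) = (2*d)*(2*d) = 4*d²)
224016/N(153) - 327034/(-197317) = 224016/((4*153²)) - 327034/(-197317) = 224016/((4*23409)) - 327034*(-1/197317) = 224016/93636 + 327034/197317 = 224016*(1/93636) + 327034/197317 = 18668/7803 + 327034/197317 = 6235360058/1539664551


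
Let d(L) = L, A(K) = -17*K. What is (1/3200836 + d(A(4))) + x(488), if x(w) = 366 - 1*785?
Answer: -1558807131/3200836 ≈ -487.00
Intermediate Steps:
x(w) = -419 (x(w) = 366 - 785 = -419)
(1/3200836 + d(A(4))) + x(488) = (1/3200836 - 17*4) - 419 = (1/3200836 - 68) - 419 = -217656847/3200836 - 419 = -1558807131/3200836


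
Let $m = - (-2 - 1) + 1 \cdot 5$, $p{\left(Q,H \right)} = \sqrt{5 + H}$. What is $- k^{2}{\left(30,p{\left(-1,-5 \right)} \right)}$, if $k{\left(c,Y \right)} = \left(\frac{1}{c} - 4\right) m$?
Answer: $- \frac{226576}{225} \approx -1007.0$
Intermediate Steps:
$m = 8$ ($m = \left(-1\right) \left(-3\right) + 5 = 3 + 5 = 8$)
$k{\left(c,Y \right)} = -32 + \frac{8}{c}$ ($k{\left(c,Y \right)} = \left(\frac{1}{c} - 4\right) 8 = \left(-4 + \frac{1}{c}\right) 8 = -32 + \frac{8}{c}$)
$- k^{2}{\left(30,p{\left(-1,-5 \right)} \right)} = - \left(-32 + \frac{8}{30}\right)^{2} = - \left(-32 + 8 \cdot \frac{1}{30}\right)^{2} = - \left(-32 + \frac{4}{15}\right)^{2} = - \left(- \frac{476}{15}\right)^{2} = \left(-1\right) \frac{226576}{225} = - \frac{226576}{225}$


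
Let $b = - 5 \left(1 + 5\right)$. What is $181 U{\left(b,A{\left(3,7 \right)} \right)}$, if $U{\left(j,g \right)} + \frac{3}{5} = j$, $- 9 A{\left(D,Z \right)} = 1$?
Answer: $- \frac{27693}{5} \approx -5538.6$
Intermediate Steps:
$A{\left(D,Z \right)} = - \frac{1}{9}$ ($A{\left(D,Z \right)} = \left(- \frac{1}{9}\right) 1 = - \frac{1}{9}$)
$b = -30$ ($b = \left(-5\right) 6 = -30$)
$U{\left(j,g \right)} = - \frac{3}{5} + j$
$181 U{\left(b,A{\left(3,7 \right)} \right)} = 181 \left(- \frac{3}{5} - 30\right) = 181 \left(- \frac{153}{5}\right) = - \frac{27693}{5}$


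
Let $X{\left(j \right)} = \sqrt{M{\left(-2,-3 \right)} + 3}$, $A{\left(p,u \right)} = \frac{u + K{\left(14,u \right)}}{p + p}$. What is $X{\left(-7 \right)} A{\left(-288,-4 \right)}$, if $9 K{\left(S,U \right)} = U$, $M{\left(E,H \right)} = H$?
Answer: $0$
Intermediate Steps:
$K{\left(S,U \right)} = \frac{U}{9}$
$A{\left(p,u \right)} = \frac{5 u}{9 p}$ ($A{\left(p,u \right)} = \frac{u + \frac{u}{9}}{p + p} = \frac{\frac{10}{9} u}{2 p} = \frac{10 u}{9} \frac{1}{2 p} = \frac{5 u}{9 p}$)
$X{\left(j \right)} = 0$ ($X{\left(j \right)} = \sqrt{-3 + 3} = \sqrt{0} = 0$)
$X{\left(-7 \right)} A{\left(-288,-4 \right)} = 0 \cdot \frac{5}{9} \left(-4\right) \frac{1}{-288} = 0 \cdot \frac{5}{9} \left(-4\right) \left(- \frac{1}{288}\right) = 0 \cdot \frac{5}{648} = 0$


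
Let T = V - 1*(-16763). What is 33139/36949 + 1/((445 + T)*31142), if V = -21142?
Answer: 4059945942343/4526719091972 ≈ 0.89688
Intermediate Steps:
T = -4379 (T = -21142 - 1*(-16763) = -21142 + 16763 = -4379)
33139/36949 + 1/((445 + T)*31142) = 33139/36949 + 1/((445 - 4379)*31142) = 33139*(1/36949) + (1/31142)/(-3934) = 33139/36949 - 1/3934*1/31142 = 33139/36949 - 1/122512628 = 4059945942343/4526719091972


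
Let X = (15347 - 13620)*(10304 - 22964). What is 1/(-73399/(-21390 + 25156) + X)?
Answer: -3766/82339219519 ≈ -4.5738e-8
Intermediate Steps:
X = -21863820 (X = 1727*(-12660) = -21863820)
1/(-73399/(-21390 + 25156) + X) = 1/(-73399/(-21390 + 25156) - 21863820) = 1/(-73399/3766 - 21863820) = 1/(-82339219519/3766) = -3766/82339219519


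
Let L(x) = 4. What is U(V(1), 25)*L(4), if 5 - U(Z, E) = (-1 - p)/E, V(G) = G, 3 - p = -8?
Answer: 548/25 ≈ 21.920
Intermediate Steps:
p = 11 (p = 3 - 1*(-8) = 3 + 8 = 11)
U(Z, E) = 5 + 12/E (U(Z, E) = 5 - (-1 - 1*11)/E = 5 - (-1 - 11)/E = 5 - (-12)/E = 5 + 12/E)
U(V(1), 25)*L(4) = (5 + 12/25)*4 = (137/25)*4 = 548/25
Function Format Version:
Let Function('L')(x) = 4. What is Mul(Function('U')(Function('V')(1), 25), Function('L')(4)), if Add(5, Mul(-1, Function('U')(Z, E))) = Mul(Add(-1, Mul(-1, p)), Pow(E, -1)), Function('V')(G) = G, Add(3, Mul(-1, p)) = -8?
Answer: Rational(548, 25) ≈ 21.920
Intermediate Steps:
p = 11 (p = Add(3, Mul(-1, -8)) = Add(3, 8) = 11)
Function('U')(Z, E) = Add(5, Mul(12, Pow(E, -1))) (Function('U')(Z, E) = Add(5, Mul(-1, Mul(Add(-1, Mul(-1, 11)), Pow(E, -1)))) = Add(5, Mul(-1, Mul(Add(-1, -11), Pow(E, -1)))) = Add(5, Mul(-1, Mul(-12, Pow(E, -1)))) = Add(5, Mul(12, Pow(E, -1))))
Mul(Function('U')(Function('V')(1), 25), Function('L')(4)) = Mul(Add(5, Mul(12, Pow(25, -1))), 4) = Mul(Add(5, Mul(12, Rational(1, 25))), 4) = Mul(Add(5, Rational(12, 25)), 4) = Mul(Rational(137, 25), 4) = Rational(548, 25)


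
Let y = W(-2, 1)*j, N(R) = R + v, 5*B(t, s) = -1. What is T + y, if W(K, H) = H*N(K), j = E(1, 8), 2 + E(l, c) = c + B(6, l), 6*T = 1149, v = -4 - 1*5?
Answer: 1277/10 ≈ 127.70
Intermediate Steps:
B(t, s) = -1/5 (B(t, s) = (1/5)*(-1) = -1/5)
v = -9 (v = -4 - 5 = -9)
T = 383/2 (T = (1/6)*1149 = 383/2 ≈ 191.50)
N(R) = -9 + R (N(R) = R - 9 = -9 + R)
E(l, c) = -11/5 + c (E(l, c) = -2 + (c - 1/5) = -2 + (-1/5 + c) = -11/5 + c)
j = 29/5 (j = -11/5 + 8 = 29/5 ≈ 5.8000)
W(K, H) = H*(-9 + K)
y = -319/5 (y = (1*(-9 - 2))*(29/5) = (1*(-11))*(29/5) = -11*29/5 = -319/5 ≈ -63.800)
T + y = 383/2 - 319/5 = 1277/10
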